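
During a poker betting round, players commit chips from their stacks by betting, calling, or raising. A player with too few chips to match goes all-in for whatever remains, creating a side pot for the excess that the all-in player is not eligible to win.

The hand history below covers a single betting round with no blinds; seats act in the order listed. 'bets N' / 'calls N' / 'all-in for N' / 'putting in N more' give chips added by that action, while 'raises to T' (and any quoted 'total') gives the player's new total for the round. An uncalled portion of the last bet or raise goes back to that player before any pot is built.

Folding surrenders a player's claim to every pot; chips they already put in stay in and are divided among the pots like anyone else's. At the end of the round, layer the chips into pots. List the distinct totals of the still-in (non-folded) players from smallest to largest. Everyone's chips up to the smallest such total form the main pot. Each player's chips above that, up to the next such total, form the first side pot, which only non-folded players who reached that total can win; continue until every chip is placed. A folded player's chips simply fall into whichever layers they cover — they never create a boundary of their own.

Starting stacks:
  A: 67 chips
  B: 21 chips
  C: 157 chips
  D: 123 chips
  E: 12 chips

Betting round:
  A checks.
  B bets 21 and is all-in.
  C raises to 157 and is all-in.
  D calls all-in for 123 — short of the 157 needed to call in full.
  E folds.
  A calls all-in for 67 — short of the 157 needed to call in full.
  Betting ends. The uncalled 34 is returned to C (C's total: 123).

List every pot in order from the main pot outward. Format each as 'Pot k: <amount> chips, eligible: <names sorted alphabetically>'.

Pot 1: 84 chips, eligible: A, B, C, D
Pot 2: 138 chips, eligible: A, C, D
Pot 3: 112 chips, eligible: C, D

Derivation:
Contributions (after 34 returned to C): A=67, B=21, C=123, D=123
Folded: E
Pot levels (distinct totals of non-folded players): 21, 67, 123
Layer 1-21: 21 each from A, B, C, D = 21*4 = 84 chips; eligible A, B, C, D
Layer 22-67: 46 each from A, C, D = 46*3 = 138 chips; eligible A, C, D
Layer 68-123: 56 each from C, D = 56*2 = 112 chips; eligible C, D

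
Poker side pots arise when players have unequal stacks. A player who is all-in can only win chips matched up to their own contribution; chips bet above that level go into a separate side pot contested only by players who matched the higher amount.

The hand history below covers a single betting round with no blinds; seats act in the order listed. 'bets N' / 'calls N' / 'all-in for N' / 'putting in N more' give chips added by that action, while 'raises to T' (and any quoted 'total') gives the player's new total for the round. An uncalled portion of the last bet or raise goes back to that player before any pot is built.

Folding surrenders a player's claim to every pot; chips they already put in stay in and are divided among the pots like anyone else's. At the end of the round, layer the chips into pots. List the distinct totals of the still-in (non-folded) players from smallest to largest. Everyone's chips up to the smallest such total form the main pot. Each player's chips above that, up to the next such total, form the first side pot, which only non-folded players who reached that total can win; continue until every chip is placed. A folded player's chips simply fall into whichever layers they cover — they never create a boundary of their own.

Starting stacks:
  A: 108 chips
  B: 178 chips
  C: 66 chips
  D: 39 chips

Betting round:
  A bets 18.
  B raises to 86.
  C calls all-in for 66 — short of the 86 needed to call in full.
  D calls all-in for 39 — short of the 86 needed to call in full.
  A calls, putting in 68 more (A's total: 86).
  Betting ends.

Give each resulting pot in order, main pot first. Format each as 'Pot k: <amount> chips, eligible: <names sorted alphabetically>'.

Contributions: A=86, B=86, C=66, D=39
Pot levels (distinct totals of non-folded players): 39, 66, 86
Layer 1-39: 39 each from A, B, C, D = 39*4 = 156 chips; eligible A, B, C, D
Layer 40-66: 27 each from A, B, C = 27*3 = 81 chips; eligible A, B, C
Layer 67-86: 20 each from A, B = 20*2 = 40 chips; eligible A, B

Pot 1: 156 chips, eligible: A, B, C, D
Pot 2: 81 chips, eligible: A, B, C
Pot 3: 40 chips, eligible: A, B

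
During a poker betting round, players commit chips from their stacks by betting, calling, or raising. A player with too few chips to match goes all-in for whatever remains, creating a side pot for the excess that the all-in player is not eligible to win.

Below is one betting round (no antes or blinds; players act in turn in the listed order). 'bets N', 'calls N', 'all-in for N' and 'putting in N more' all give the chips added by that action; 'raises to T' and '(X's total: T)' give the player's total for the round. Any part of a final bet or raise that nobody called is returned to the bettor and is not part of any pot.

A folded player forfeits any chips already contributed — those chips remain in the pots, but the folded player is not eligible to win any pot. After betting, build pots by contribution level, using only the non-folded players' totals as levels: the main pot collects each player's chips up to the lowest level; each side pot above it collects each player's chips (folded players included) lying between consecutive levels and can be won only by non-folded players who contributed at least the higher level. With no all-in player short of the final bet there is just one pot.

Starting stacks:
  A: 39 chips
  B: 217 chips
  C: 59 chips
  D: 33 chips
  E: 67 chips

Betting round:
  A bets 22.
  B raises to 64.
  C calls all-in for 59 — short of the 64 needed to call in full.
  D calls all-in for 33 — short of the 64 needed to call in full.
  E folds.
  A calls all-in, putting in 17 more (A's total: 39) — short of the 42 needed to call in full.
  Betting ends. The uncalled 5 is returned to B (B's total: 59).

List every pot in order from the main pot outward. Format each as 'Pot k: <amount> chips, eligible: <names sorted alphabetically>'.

Pot 1: 132 chips, eligible: A, B, C, D
Pot 2: 18 chips, eligible: A, B, C
Pot 3: 40 chips, eligible: B, C

Derivation:
Contributions (after 5 returned to B): A=39, B=59, C=59, D=33
Folded: E
Pot levels (distinct totals of non-folded players): 33, 39, 59
Layer 1-33: 33 each from A, B, C, D = 33*4 = 132 chips; eligible A, B, C, D
Layer 34-39: 6 each from A, B, C = 6*3 = 18 chips; eligible A, B, C
Layer 40-59: 20 each from B, C = 20*2 = 40 chips; eligible B, C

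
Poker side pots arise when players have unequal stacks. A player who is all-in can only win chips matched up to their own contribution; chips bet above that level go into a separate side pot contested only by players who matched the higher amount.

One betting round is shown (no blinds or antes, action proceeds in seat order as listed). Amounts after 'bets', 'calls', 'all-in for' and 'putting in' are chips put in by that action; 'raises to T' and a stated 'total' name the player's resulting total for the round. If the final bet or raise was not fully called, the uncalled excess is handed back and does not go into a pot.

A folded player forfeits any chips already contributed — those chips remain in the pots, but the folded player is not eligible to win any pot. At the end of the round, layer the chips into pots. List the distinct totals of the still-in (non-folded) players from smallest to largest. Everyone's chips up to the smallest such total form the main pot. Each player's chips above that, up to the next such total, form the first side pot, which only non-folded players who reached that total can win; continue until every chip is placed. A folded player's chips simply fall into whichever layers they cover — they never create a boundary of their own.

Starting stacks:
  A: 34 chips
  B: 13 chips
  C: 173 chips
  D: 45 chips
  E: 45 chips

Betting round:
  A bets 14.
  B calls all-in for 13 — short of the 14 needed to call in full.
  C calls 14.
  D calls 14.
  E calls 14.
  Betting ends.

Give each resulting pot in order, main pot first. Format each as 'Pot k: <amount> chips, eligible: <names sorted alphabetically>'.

Pot 1: 65 chips, eligible: A, B, C, D, E
Pot 2: 4 chips, eligible: A, C, D, E

Derivation:
Contributions: A=14, B=13, C=14, D=14, E=14
Pot levels (distinct totals of non-folded players): 13, 14
Layer 1-13: 13 each from A, B, C, D, E = 13*5 = 65 chips; eligible A, B, C, D, E
Layer 14-14: 1 each from A, C, D, E = 1*4 = 4 chips; eligible A, C, D, E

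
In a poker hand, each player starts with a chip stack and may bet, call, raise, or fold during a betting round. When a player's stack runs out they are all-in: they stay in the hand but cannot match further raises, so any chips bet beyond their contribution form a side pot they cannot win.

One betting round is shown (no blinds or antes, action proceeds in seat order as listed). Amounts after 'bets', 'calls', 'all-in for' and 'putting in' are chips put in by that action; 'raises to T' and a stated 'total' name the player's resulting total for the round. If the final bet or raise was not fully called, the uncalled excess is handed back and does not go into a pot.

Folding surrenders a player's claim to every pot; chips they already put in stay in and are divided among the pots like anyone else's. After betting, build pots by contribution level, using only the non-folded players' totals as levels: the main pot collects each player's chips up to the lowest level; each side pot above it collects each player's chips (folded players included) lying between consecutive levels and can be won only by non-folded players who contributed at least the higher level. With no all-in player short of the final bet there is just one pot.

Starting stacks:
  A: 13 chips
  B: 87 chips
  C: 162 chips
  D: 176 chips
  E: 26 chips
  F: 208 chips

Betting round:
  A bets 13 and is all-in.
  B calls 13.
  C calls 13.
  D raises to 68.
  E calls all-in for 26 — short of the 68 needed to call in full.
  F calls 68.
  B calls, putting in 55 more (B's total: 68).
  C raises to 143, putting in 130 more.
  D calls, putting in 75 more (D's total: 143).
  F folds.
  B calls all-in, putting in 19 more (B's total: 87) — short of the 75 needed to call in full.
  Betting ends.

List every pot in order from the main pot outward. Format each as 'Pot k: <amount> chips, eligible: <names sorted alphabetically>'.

Contributions: A=13, B=87, C=143, D=143, E=26, F=68
Folded: F
Pot levels (distinct totals of non-folded players): 13, 26, 87, 143
Layer 1-13: 13 each from A, B, C, D, E, F = 13*6 = 78 chips; eligible A, B, C, D, E
Layer 14-26: 13 each from B, C, D, E, F = 13*5 = 65 chips; eligible B, C, D, E
Layer 27-87: B 61 + C 61 + D 61 + F 42 = 225 chips; eligible B, C, D
Layer 88-143: 56 each from C, D = 56*2 = 112 chips; eligible C, D

Pot 1: 78 chips, eligible: A, B, C, D, E
Pot 2: 65 chips, eligible: B, C, D, E
Pot 3: 225 chips, eligible: B, C, D
Pot 4: 112 chips, eligible: C, D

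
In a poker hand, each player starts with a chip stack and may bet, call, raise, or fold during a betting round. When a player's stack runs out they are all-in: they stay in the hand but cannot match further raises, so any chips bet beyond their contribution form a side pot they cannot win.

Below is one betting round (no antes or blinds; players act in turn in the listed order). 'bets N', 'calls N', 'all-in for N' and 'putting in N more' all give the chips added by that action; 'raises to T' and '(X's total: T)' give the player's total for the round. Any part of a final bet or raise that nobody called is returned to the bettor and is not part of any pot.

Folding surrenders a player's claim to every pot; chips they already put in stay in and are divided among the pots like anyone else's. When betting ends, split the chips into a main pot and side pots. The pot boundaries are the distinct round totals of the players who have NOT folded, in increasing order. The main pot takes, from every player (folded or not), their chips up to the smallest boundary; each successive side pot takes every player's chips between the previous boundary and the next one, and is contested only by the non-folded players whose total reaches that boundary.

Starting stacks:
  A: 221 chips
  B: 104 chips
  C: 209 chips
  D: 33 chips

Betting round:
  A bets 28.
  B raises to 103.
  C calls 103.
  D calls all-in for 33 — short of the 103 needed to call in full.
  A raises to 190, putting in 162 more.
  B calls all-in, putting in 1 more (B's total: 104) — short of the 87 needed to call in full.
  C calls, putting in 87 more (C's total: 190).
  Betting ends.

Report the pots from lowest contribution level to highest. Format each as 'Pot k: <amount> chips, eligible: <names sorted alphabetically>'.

Pot 1: 132 chips, eligible: A, B, C, D
Pot 2: 213 chips, eligible: A, B, C
Pot 3: 172 chips, eligible: A, C

Derivation:
Contributions: A=190, B=104, C=190, D=33
Pot levels (distinct totals of non-folded players): 33, 104, 190
Layer 1-33: 33 each from A, B, C, D = 33*4 = 132 chips; eligible A, B, C, D
Layer 34-104: 71 each from A, B, C = 71*3 = 213 chips; eligible A, B, C
Layer 105-190: 86 each from A, C = 86*2 = 172 chips; eligible A, C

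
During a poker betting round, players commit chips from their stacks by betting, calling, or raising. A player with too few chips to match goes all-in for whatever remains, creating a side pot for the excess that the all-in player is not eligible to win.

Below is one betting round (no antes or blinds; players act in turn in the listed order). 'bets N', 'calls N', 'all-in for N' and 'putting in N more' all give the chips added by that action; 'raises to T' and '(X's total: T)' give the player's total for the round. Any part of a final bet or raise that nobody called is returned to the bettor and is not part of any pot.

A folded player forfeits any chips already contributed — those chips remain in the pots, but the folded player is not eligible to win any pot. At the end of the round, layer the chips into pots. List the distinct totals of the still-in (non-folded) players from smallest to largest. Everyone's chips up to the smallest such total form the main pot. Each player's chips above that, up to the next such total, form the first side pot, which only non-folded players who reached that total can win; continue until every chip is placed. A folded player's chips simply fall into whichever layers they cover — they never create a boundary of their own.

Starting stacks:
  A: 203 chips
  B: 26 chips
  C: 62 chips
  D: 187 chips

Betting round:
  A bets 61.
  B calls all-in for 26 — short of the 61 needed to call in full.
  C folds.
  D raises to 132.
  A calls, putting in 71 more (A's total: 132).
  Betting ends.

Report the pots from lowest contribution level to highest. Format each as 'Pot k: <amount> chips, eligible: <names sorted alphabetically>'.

Pot 1: 78 chips, eligible: A, B, D
Pot 2: 212 chips, eligible: A, D

Derivation:
Contributions: A=132, B=26, D=132
Folded: C
Pot levels (distinct totals of non-folded players): 26, 132
Layer 1-26: 26 each from A, B, D = 26*3 = 78 chips; eligible A, B, D
Layer 27-132: 106 each from A, D = 106*2 = 212 chips; eligible A, D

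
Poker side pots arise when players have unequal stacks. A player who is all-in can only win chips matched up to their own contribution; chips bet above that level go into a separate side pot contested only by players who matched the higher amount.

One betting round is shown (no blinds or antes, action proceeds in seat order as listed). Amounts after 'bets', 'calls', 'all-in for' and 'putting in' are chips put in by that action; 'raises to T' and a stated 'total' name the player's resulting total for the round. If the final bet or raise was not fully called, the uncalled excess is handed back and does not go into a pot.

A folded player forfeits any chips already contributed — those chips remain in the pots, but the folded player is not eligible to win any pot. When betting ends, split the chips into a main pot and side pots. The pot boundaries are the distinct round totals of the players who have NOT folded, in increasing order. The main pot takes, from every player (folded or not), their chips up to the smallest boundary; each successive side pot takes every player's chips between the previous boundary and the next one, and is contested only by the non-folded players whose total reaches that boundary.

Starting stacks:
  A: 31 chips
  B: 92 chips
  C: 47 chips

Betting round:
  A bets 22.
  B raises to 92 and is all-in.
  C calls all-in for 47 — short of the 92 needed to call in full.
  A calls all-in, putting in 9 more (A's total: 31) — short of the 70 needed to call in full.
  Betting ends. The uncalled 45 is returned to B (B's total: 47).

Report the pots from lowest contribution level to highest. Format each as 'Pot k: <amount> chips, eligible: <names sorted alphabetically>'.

Pot 1: 93 chips, eligible: A, B, C
Pot 2: 32 chips, eligible: B, C

Derivation:
Contributions (after 45 returned to B): A=31, B=47, C=47
Pot levels (distinct totals of non-folded players): 31, 47
Layer 1-31: 31 each from A, B, C = 31*3 = 93 chips; eligible A, B, C
Layer 32-47: 16 each from B, C = 16*2 = 32 chips; eligible B, C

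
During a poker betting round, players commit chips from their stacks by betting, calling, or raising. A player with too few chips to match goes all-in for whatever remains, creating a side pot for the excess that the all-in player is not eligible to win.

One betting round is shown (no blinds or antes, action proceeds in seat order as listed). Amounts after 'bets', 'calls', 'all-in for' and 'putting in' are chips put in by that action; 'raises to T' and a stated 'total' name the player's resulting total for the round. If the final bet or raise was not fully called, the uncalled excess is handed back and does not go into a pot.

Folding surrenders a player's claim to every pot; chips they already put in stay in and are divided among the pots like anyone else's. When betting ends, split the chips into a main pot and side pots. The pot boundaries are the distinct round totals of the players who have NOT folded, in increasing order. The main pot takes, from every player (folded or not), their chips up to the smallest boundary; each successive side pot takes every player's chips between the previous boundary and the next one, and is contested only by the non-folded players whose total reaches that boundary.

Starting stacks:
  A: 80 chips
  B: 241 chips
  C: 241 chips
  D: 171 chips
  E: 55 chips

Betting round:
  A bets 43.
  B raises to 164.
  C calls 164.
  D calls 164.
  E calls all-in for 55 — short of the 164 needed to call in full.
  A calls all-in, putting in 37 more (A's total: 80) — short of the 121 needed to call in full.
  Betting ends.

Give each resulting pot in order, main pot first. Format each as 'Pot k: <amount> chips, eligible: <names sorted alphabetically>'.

Pot 1: 275 chips, eligible: A, B, C, D, E
Pot 2: 100 chips, eligible: A, B, C, D
Pot 3: 252 chips, eligible: B, C, D

Derivation:
Contributions: A=80, B=164, C=164, D=164, E=55
Pot levels (distinct totals of non-folded players): 55, 80, 164
Layer 1-55: 55 each from A, B, C, D, E = 55*5 = 275 chips; eligible A, B, C, D, E
Layer 56-80: 25 each from A, B, C, D = 25*4 = 100 chips; eligible A, B, C, D
Layer 81-164: 84 each from B, C, D = 84*3 = 252 chips; eligible B, C, D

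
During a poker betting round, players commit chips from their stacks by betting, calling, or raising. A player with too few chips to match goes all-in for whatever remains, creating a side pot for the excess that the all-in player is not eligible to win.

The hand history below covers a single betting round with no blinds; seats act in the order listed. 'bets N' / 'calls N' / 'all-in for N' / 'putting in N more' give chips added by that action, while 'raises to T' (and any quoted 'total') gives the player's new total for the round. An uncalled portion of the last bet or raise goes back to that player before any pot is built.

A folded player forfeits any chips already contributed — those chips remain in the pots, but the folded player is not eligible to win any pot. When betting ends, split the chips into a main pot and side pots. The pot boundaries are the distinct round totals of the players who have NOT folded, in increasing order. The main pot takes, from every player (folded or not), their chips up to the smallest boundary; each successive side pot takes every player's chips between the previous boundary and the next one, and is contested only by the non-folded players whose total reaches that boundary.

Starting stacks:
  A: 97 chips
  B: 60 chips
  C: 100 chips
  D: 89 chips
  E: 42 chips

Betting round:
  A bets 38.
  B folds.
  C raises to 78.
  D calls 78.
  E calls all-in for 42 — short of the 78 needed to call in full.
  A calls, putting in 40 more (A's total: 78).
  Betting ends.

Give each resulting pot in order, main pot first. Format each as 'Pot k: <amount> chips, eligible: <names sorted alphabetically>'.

Pot 1: 168 chips, eligible: A, C, D, E
Pot 2: 108 chips, eligible: A, C, D

Derivation:
Contributions: A=78, C=78, D=78, E=42
Folded: B
Pot levels (distinct totals of non-folded players): 42, 78
Layer 1-42: 42 each from A, C, D, E = 42*4 = 168 chips; eligible A, C, D, E
Layer 43-78: 36 each from A, C, D = 36*3 = 108 chips; eligible A, C, D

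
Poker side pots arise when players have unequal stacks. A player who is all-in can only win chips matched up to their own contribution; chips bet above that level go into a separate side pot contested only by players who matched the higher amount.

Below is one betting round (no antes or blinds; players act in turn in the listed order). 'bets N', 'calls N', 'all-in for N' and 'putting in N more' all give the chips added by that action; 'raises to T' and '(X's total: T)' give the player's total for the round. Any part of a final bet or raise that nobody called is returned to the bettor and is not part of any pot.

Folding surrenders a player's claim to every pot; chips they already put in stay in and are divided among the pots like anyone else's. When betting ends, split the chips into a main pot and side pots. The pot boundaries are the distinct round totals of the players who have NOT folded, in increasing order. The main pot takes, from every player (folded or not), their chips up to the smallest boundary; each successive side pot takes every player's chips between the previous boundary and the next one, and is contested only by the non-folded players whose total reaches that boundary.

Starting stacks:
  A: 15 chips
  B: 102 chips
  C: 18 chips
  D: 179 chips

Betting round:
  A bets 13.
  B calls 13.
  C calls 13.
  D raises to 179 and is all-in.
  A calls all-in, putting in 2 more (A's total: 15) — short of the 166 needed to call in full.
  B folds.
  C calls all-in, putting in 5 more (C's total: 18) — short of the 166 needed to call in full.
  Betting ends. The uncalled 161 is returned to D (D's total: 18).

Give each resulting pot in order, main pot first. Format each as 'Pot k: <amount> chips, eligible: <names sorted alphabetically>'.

Pot 1: 58 chips, eligible: A, C, D
Pot 2: 6 chips, eligible: C, D

Derivation:
Contributions (after 161 returned to D): A=15, B=13, C=18, D=18
Folded: B
Pot levels (distinct totals of non-folded players): 15, 18
Layer 1-15: A 15 + B 13 + C 15 + D 15 = 58 chips; eligible A, C, D
Layer 16-18: 3 each from C, D = 3*2 = 6 chips; eligible C, D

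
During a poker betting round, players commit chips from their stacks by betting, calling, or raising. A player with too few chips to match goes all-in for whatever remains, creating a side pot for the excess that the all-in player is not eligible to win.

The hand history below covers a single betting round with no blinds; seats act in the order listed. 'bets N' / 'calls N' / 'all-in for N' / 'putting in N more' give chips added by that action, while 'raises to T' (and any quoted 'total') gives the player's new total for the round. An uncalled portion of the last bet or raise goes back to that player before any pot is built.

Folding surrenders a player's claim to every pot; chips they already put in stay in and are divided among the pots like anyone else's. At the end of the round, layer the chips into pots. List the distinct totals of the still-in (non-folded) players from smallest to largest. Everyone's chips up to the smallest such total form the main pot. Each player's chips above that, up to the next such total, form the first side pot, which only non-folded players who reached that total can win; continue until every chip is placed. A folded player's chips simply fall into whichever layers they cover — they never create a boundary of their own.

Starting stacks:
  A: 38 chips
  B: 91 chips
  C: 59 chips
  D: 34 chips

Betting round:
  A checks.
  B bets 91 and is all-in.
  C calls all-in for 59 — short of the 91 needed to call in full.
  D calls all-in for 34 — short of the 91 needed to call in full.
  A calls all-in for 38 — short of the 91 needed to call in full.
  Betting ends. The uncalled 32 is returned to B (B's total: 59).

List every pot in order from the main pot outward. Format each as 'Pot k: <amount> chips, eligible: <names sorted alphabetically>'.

Contributions (after 32 returned to B): A=38, B=59, C=59, D=34
Pot levels (distinct totals of non-folded players): 34, 38, 59
Layer 1-34: 34 each from A, B, C, D = 34*4 = 136 chips; eligible A, B, C, D
Layer 35-38: 4 each from A, B, C = 4*3 = 12 chips; eligible A, B, C
Layer 39-59: 21 each from B, C = 21*2 = 42 chips; eligible B, C

Pot 1: 136 chips, eligible: A, B, C, D
Pot 2: 12 chips, eligible: A, B, C
Pot 3: 42 chips, eligible: B, C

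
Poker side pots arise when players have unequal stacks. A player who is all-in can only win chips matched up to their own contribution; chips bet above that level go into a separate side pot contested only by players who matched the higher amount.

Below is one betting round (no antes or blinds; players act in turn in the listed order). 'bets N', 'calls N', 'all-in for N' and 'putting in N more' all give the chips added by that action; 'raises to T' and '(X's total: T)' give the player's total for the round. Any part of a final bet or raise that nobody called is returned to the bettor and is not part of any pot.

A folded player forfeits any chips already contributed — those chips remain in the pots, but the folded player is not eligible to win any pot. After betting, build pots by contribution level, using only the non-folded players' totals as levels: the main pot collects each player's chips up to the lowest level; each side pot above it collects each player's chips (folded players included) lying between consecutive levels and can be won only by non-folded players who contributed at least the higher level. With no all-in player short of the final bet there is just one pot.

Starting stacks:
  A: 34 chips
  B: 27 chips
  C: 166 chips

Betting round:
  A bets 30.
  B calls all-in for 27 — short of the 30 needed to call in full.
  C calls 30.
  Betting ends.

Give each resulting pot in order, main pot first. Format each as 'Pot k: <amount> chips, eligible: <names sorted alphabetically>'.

Contributions: A=30, B=27, C=30
Pot levels (distinct totals of non-folded players): 27, 30
Layer 1-27: 27 each from A, B, C = 27*3 = 81 chips; eligible A, B, C
Layer 28-30: 3 each from A, C = 3*2 = 6 chips; eligible A, C

Pot 1: 81 chips, eligible: A, B, C
Pot 2: 6 chips, eligible: A, C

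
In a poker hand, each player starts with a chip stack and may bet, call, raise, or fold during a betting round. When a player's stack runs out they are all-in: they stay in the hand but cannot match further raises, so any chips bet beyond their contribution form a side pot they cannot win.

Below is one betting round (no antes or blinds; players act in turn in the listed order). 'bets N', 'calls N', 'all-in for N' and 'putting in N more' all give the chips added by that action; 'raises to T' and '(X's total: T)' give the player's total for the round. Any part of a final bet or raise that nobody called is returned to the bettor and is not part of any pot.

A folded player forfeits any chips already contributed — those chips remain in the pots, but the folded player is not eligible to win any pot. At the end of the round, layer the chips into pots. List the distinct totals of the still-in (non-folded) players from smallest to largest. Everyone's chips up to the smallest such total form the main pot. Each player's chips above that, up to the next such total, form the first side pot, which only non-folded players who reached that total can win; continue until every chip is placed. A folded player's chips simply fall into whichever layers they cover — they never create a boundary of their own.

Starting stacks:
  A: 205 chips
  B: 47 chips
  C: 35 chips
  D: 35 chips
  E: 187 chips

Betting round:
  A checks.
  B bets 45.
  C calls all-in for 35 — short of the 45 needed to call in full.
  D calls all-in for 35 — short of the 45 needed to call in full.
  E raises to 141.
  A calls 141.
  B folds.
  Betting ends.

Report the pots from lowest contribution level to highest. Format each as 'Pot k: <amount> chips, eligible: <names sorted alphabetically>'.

Pot 1: 175 chips, eligible: A, C, D, E
Pot 2: 222 chips, eligible: A, E

Derivation:
Contributions: A=141, B=45, C=35, D=35, E=141
Folded: B
Pot levels (distinct totals of non-folded players): 35, 141
Layer 1-35: 35 each from A, B, C, D, E = 35*5 = 175 chips; eligible A, C, D, E
Layer 36-141: A 106 + B 10 + E 106 = 222 chips; eligible A, E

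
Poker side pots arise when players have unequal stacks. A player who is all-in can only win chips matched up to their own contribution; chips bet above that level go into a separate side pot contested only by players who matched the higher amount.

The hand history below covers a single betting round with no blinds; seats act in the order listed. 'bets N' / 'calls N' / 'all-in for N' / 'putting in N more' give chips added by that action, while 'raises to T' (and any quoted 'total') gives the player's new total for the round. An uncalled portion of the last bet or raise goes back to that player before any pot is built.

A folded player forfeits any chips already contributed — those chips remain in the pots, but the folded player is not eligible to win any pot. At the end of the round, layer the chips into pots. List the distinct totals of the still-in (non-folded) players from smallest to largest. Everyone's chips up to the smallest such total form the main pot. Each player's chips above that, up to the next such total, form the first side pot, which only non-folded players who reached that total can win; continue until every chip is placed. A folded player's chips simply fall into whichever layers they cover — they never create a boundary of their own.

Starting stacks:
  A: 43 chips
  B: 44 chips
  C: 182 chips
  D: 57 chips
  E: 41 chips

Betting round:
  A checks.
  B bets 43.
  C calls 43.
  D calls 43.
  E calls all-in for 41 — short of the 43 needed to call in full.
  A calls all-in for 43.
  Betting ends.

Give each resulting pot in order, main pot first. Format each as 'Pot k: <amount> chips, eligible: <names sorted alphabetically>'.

Pot 1: 205 chips, eligible: A, B, C, D, E
Pot 2: 8 chips, eligible: A, B, C, D

Derivation:
Contributions: A=43, B=43, C=43, D=43, E=41
Pot levels (distinct totals of non-folded players): 41, 43
Layer 1-41: 41 each from A, B, C, D, E = 41*5 = 205 chips; eligible A, B, C, D, E
Layer 42-43: 2 each from A, B, C, D = 2*4 = 8 chips; eligible A, B, C, D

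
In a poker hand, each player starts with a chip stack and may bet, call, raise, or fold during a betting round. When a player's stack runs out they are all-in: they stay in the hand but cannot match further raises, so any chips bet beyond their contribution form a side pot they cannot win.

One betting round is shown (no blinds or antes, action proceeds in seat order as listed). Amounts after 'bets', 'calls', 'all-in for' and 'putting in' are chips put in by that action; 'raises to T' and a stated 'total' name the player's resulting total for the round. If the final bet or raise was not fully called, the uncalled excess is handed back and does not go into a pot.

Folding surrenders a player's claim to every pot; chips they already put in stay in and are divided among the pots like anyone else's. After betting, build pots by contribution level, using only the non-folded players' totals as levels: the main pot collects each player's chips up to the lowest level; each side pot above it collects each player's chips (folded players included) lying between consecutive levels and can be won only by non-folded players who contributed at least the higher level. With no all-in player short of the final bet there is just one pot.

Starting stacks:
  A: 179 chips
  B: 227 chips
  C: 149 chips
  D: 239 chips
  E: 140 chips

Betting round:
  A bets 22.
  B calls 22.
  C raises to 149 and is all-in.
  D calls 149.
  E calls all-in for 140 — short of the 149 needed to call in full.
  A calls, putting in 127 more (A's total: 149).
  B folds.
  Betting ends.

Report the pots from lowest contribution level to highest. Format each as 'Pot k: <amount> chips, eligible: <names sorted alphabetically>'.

Pot 1: 582 chips, eligible: A, C, D, E
Pot 2: 27 chips, eligible: A, C, D

Derivation:
Contributions: A=149, B=22, C=149, D=149, E=140
Folded: B
Pot levels (distinct totals of non-folded players): 140, 149
Layer 1-140: A 140 + B 22 + C 140 + D 140 + E 140 = 582 chips; eligible A, C, D, E
Layer 141-149: 9 each from A, C, D = 9*3 = 27 chips; eligible A, C, D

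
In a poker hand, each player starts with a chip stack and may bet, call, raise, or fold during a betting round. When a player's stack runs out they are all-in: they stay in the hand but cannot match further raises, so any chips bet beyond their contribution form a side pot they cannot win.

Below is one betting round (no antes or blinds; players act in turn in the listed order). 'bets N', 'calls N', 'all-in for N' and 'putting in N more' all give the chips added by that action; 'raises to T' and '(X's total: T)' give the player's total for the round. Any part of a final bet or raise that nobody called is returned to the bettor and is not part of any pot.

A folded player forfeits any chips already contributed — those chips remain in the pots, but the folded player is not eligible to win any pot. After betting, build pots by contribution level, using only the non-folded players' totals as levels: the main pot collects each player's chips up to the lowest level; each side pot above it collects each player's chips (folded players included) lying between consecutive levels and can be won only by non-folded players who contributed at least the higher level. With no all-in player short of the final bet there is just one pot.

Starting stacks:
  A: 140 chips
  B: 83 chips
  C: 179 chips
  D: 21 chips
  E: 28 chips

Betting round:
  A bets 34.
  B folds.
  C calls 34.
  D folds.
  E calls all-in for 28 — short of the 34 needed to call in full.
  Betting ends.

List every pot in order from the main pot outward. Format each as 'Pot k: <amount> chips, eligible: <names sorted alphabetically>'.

Pot 1: 84 chips, eligible: A, C, E
Pot 2: 12 chips, eligible: A, C

Derivation:
Contributions: A=34, C=34, E=28
Folded: B, D
Pot levels (distinct totals of non-folded players): 28, 34
Layer 1-28: 28 each from A, C, E = 28*3 = 84 chips; eligible A, C, E
Layer 29-34: 6 each from A, C = 6*2 = 12 chips; eligible A, C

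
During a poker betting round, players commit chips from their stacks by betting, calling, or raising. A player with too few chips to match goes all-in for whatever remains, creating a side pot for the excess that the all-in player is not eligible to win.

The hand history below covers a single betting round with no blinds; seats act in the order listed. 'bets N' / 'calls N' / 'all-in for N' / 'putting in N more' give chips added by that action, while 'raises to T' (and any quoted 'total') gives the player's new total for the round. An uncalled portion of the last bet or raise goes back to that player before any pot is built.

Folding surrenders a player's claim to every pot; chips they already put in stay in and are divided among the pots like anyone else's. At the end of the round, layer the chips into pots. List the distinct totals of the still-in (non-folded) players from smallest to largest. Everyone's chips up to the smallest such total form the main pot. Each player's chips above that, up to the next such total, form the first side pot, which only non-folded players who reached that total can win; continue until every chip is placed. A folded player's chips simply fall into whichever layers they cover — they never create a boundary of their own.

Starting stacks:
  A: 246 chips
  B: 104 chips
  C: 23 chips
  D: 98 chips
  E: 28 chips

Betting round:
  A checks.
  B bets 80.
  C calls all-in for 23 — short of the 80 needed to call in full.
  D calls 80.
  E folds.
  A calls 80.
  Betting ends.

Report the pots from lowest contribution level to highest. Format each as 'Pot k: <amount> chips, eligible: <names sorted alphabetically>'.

Contributions: A=80, B=80, C=23, D=80
Folded: E
Pot levels (distinct totals of non-folded players): 23, 80
Layer 1-23: 23 each from A, B, C, D = 23*4 = 92 chips; eligible A, B, C, D
Layer 24-80: 57 each from A, B, D = 57*3 = 171 chips; eligible A, B, D

Pot 1: 92 chips, eligible: A, B, C, D
Pot 2: 171 chips, eligible: A, B, D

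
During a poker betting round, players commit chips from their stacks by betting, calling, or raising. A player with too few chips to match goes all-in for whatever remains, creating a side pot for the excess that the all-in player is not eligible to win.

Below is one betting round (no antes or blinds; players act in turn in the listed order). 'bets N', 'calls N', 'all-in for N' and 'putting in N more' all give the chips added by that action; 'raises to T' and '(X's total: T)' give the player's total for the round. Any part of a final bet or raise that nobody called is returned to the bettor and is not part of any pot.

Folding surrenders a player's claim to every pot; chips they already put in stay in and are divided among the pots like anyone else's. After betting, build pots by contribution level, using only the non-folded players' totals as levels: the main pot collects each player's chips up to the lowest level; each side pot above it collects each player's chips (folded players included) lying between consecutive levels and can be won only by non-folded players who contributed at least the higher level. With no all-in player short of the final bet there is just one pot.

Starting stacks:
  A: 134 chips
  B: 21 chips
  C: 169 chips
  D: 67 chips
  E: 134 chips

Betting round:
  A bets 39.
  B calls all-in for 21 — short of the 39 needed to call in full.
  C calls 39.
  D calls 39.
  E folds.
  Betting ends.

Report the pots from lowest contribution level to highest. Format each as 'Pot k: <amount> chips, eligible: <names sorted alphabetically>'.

Contributions: A=39, B=21, C=39, D=39
Folded: E
Pot levels (distinct totals of non-folded players): 21, 39
Layer 1-21: 21 each from A, B, C, D = 21*4 = 84 chips; eligible A, B, C, D
Layer 22-39: 18 each from A, C, D = 18*3 = 54 chips; eligible A, C, D

Pot 1: 84 chips, eligible: A, B, C, D
Pot 2: 54 chips, eligible: A, C, D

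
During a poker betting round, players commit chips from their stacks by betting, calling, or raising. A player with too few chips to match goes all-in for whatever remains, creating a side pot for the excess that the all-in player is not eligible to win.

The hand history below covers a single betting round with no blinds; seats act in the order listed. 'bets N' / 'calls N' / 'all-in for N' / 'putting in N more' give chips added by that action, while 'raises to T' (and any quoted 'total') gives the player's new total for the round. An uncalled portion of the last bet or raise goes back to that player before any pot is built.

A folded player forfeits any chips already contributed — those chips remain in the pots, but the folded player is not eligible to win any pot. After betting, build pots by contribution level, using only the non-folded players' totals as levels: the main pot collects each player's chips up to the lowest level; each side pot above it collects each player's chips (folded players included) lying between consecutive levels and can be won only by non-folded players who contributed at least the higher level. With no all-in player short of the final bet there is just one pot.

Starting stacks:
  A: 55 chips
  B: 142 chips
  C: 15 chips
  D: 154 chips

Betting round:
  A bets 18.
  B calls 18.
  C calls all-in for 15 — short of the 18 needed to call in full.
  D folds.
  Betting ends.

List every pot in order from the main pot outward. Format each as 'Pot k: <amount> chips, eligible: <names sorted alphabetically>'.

Contributions: A=18, B=18, C=15
Folded: D
Pot levels (distinct totals of non-folded players): 15, 18
Layer 1-15: 15 each from A, B, C = 15*3 = 45 chips; eligible A, B, C
Layer 16-18: 3 each from A, B = 3*2 = 6 chips; eligible A, B

Pot 1: 45 chips, eligible: A, B, C
Pot 2: 6 chips, eligible: A, B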